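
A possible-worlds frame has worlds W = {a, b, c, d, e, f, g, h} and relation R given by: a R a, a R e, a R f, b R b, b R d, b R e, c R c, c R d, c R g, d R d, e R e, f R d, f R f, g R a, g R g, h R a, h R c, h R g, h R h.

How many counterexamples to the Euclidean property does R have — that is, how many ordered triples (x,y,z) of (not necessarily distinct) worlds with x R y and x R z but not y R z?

Enumerating: (a,e,a), (a,e,f), (a,f,a), (a,f,e), (b,d,b), (b,d,e), (b,e,b), (b,e,d), (c,d,c), (c,d,g), (c,g,c), (c,g,d), … and 9 more.
Total: 21.

21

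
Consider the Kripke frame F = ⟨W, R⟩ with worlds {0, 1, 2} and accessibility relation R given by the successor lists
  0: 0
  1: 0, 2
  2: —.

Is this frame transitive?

Transitive: yes — every two-step R-path is closed by a direct edge.

Yes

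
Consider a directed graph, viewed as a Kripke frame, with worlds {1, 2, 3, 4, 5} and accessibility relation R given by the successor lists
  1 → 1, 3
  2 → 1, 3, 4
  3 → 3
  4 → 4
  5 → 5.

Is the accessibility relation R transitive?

Yes

Transitive: yes — every two-step R-path is closed by a direct edge.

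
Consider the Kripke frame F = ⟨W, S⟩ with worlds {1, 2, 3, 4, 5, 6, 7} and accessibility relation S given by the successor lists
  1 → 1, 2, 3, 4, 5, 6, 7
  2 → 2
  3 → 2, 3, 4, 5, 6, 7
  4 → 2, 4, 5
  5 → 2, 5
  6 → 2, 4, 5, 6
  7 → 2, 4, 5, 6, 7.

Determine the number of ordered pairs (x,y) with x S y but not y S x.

Enumerating: (1,2), (1,3), (1,4), (1,5), (1,6), (1,7), (3,2), (3,4), (3,5), (3,6), (3,7), (4,2), … and 9 more.
Total: 21.

21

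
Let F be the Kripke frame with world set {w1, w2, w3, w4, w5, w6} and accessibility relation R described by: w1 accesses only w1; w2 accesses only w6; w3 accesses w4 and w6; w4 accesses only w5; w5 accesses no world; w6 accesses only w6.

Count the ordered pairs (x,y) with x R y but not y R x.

4

Enumerating: (w2,w6), (w3,w4), (w3,w6), (w4,w5).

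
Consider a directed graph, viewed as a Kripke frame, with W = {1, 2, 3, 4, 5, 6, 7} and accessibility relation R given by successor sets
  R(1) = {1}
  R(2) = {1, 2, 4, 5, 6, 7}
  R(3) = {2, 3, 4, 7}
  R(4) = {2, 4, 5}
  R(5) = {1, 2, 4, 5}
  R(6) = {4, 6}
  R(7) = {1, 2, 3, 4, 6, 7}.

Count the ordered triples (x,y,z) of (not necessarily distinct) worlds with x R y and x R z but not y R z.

39

Enumerating: (2,1,2), (2,1,4), (2,1,5), (2,1,6), (2,1,7), (2,4,1), (2,4,6), (2,4,7), (2,5,6), (2,5,7), (2,6,1), (2,6,2), … and 27 more.
Total: 39.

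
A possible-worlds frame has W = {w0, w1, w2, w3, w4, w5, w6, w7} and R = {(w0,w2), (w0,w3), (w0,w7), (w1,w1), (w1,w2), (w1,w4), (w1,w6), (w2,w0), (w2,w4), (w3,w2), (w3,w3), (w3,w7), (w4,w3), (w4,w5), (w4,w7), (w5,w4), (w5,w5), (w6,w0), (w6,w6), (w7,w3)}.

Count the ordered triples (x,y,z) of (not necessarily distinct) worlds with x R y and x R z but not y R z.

Enumerating: (w0,w2,w2), (w0,w2,w3), (w0,w2,w7), (w0,w7,w2), (w0,w7,w7), (w1,w2,w1), (w1,w2,w2), (w1,w2,w6), (w1,w4,w1), (w1,w4,w2), (w1,w4,w4), (w1,w4,w6), … and 20 more.
Total: 32.

32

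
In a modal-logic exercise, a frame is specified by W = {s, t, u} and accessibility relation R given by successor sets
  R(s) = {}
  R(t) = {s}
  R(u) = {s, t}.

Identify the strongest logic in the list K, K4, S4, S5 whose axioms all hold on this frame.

Transitive (axiom 4): yes — every two-step R-path is closed by a direct edge.
Reflexive (axiom T): no — s is not related to itself.
Euclidean (axiom 5): no — u R s and u R t, but not s R t.
So F validates K, K4; S4 would additionally require R to be reflexive. The strongest is K4.

K4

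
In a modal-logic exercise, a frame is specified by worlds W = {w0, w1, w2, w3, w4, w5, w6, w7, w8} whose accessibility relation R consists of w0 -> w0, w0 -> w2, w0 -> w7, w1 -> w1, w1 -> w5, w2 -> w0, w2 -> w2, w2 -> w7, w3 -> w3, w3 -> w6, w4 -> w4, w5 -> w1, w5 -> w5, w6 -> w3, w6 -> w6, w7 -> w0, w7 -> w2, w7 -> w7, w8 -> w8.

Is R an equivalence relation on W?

Reflexive: yes — every world is R-related to itself.
Symmetric: yes — every pair in R has its reverse in R.
Transitive: yes — every two-step R-path is closed by a direct edge.
So R is an equivalence relation.

Yes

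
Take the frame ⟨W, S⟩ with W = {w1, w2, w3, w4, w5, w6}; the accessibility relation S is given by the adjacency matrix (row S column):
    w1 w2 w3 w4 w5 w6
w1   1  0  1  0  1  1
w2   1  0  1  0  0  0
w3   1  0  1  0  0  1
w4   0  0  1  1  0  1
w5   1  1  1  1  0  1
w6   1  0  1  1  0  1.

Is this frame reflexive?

No

Reflexive: no — w2 is not related to itself.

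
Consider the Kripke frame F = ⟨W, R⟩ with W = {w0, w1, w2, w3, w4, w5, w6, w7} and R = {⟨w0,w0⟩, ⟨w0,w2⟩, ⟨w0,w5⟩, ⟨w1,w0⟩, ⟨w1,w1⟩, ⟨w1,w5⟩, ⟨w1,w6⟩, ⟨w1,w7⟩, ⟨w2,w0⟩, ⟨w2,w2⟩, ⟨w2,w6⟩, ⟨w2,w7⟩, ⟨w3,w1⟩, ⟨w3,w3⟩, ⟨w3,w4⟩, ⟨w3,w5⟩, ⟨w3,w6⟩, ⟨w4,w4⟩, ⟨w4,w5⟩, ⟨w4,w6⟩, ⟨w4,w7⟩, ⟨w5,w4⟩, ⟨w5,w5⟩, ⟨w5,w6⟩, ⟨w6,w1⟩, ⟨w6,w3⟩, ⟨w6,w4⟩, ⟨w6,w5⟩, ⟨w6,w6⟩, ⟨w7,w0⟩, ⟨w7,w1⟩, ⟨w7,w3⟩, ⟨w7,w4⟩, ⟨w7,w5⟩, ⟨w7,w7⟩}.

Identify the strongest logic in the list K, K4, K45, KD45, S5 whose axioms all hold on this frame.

Transitive (axiom 4): no — w0 R w2 and w2 R w6, but not w0 R w6.
Euclidean (axiom 5): no — w0 R w2 and w0 R w5, but not w2 R w5.
Serial (axiom D): yes — every world has a successor (e.g. w0 R w0).
Reflexive (axiom T): yes — every world is R-related to itself.
So F validates K; K4 would additionally require R to be transitive. The strongest is K.

K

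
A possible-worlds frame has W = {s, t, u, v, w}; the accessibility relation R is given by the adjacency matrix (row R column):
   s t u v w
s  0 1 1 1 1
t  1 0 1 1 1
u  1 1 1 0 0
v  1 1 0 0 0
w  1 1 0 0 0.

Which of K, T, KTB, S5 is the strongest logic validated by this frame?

K

Reflexive (axiom T): no — s is not related to itself.
Symmetric (axiom B): yes — every pair in R has its reverse in R.
Euclidean (axiom 5): no — s R u and s R v, but not u R v.
So F validates K; T would additionally require R to be reflexive. The strongest is K.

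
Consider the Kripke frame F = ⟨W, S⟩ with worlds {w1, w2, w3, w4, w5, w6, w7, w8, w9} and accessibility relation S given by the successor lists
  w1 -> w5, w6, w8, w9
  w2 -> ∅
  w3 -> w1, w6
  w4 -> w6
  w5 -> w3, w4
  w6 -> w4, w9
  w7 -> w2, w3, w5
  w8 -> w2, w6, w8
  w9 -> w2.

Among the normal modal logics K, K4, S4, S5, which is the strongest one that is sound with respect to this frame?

Transitive (axiom 4): no — w1 S w5 and w5 S w3, but not w1 S w3.
Reflexive (axiom T): no — w1 is not related to itself.
Euclidean (axiom 5): no — w1 S w5 and w1 S w6, but not w5 S w6.
So F validates K; K4 would additionally require S to be transitive. The strongest is K.

K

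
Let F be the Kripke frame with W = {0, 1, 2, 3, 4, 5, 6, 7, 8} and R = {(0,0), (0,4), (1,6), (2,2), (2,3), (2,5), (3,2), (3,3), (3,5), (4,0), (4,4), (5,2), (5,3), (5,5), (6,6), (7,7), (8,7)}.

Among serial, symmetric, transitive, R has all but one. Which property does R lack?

Serial: yes — every world has a successor (e.g. 0 R 0).
Symmetric: no — 1 R 6 but not 6 R 1.
Transitive: yes — every two-step R-path is closed by a direct edge.
Only symmetric fails.

symmetric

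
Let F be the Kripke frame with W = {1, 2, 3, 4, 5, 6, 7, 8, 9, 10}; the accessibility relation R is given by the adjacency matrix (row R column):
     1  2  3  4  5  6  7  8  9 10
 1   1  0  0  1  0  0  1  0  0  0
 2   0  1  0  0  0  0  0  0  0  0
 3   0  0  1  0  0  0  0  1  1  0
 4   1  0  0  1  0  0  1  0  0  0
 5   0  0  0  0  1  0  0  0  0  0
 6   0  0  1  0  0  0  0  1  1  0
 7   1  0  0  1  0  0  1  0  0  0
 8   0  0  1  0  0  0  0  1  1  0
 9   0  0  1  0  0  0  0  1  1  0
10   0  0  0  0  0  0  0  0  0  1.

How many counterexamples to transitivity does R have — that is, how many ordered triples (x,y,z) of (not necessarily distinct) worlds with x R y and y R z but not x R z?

R is transitive; there are no such tuples.

0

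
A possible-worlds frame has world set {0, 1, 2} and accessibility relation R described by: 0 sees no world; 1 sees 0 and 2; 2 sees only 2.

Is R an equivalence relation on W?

No

Reflexive: no — 0 is not related to itself.
Symmetric: no — 1 R 0 but not 0 R 1.
Transitive: yes — every two-step R-path is closed by a direct edge.
So R is not an equivalence relation.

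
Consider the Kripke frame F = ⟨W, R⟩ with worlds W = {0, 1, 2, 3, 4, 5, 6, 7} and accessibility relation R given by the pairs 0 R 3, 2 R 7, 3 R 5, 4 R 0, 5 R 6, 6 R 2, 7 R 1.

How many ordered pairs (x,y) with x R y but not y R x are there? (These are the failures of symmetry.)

7

Enumerating: (0,3), (2,7), (3,5), (4,0), (5,6), (6,2), (7,1).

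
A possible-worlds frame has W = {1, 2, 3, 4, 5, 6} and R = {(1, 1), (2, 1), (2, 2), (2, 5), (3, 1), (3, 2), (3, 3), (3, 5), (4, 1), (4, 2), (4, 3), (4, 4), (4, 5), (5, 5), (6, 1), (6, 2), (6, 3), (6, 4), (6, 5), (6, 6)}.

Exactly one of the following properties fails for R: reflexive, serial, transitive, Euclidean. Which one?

Euclidean

Reflexive: yes — every world is R-related to itself.
Serial: yes — every world has a successor (e.g. 1 R 1).
Transitive: yes — every two-step R-path is closed by a direct edge.
Euclidean: no — 2 R 1 and 2 R 5, but not 1 R 5.
Only Euclidean fails.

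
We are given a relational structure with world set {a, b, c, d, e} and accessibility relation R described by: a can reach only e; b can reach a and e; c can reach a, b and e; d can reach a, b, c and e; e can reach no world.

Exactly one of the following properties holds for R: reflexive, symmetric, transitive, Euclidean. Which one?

Reflexive: no — a is not related to itself.
Symmetric: no — a R e but not e R a.
Transitive: yes — every two-step R-path is closed by a direct edge.
Euclidean: no — b R e and b R a, but not e R a.
Only transitive holds.

transitive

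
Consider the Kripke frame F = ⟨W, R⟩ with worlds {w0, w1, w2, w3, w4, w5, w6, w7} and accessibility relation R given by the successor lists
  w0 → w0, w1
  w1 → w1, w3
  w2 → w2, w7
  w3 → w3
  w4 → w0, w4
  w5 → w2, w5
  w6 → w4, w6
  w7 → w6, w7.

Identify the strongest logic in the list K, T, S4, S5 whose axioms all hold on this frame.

T

Reflexive (axiom T): yes — every world is R-related to itself.
Transitive (axiom 4): no — w0 R w1 and w1 R w3, but not w0 R w3.
Euclidean (axiom 5): no — w0 R w1 and w0 R w0, but not w1 R w0.
So F validates K, T; S4 would additionally require R to be transitive. The strongest is T.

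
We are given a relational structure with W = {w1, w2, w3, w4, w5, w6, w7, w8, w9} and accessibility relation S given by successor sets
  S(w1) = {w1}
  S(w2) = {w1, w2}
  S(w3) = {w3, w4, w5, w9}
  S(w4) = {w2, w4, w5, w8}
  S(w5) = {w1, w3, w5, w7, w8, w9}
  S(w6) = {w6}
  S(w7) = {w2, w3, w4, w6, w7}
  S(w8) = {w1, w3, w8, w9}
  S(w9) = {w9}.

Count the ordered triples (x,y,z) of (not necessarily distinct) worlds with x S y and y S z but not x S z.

Enumerating: (w3,w4,w2), (w3,w4,w8), (w3,w5,w1), (w3,w5,w7), (w3,w5,w8), (w4,w2,w1), (w4,w5,w1), (w4,w5,w3), (w4,w5,w7), (w4,w5,w9), (w4,w8,w1), (w4,w8,w3), … and 12 more.
Total: 24.

24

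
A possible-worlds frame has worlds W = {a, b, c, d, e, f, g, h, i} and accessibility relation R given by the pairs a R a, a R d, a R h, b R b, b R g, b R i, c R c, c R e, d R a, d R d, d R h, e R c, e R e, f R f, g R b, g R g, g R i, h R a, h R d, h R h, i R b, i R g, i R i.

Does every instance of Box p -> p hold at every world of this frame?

Yes

The schema T characterises exactly the reflexive frames.
Reflexive: yes — every world is R-related to itself.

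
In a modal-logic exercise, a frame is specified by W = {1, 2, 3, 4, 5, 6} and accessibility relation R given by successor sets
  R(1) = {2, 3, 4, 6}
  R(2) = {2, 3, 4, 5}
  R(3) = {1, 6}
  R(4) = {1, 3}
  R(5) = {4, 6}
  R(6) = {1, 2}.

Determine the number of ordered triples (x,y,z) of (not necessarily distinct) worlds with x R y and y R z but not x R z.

26

Enumerating: (1,2,5), (1,3,1), (1,4,1), (1,6,1), (2,3,1), (2,3,6), (2,4,1), (2,5,6), (3,1,2), (3,1,3), (3,1,4), (3,6,2), … and 14 more.
Total: 26.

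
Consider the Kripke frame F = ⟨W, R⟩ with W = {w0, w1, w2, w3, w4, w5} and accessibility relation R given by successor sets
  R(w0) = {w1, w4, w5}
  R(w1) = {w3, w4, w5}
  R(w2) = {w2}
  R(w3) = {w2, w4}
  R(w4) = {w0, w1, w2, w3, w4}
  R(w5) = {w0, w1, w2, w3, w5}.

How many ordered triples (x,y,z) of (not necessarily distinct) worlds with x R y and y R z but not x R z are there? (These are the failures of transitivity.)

Enumerating: (w0,w1,w3), (w0,w4,w0), (w0,w4,w2), (w0,w4,w3), (w0,w5,w0), (w0,w5,w2), (w0,w5,w3), (w1,w3,w2), (w1,w4,w0), (w1,w4,w1), (w1,w4,w2), (w1,w5,w0), … and 10 more.
Total: 22.

22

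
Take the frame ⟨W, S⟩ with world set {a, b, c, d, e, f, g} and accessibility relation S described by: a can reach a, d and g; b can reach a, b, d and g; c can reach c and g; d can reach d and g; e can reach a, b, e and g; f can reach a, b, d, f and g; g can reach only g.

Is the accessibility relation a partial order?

Reflexive: yes — every world is S-related to itself.
Transitive: no — e S a and a S d, but not e S d.
Antisymmetric: yes — no distinct pair is related both ways.
So S is not a partial order.

No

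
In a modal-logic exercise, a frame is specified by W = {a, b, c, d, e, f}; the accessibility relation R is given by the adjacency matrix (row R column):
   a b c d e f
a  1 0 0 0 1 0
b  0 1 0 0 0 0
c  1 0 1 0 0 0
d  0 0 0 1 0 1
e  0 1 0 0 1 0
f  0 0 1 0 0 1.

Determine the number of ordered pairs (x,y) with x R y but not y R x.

Enumerating: (a,e), (c,a), (d,f), (e,b), (f,c).

5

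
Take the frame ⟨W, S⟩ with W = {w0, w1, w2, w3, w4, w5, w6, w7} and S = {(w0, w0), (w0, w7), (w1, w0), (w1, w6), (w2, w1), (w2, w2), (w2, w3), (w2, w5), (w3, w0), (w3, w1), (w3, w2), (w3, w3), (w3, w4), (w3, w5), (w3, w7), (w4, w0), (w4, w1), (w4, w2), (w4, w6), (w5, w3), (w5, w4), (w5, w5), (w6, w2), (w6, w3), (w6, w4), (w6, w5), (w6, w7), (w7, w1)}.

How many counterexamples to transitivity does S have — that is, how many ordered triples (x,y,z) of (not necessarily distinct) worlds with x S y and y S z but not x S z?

Enumerating: (w0,w7,w1), (w1,w0,w7), (w1,w6,w2), (w1,w6,w3), (w1,w6,w4), (w1,w6,w5), (w1,w6,w7), (w2,w1,w0), (w2,w1,w6), (w2,w3,w0), (w2,w3,w4), (w2,w3,w7), … and 27 more.
Total: 39.

39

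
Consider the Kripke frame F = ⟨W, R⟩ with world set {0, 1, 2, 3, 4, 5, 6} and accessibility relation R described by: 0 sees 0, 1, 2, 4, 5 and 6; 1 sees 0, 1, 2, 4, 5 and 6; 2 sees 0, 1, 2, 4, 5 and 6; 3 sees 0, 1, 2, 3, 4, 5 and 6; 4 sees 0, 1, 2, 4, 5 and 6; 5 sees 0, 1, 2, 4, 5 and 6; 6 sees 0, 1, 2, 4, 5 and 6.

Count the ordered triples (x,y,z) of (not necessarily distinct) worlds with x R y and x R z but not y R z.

Enumerating: (3,0,3), (3,1,3), (3,2,3), (3,4,3), (3,5,3), (3,6,3).

6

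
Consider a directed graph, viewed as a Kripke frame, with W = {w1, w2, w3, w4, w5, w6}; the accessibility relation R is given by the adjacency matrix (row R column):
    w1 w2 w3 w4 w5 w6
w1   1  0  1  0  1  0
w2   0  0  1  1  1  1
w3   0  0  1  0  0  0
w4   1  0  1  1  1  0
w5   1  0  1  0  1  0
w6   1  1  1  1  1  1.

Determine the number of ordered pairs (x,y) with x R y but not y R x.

Enumerating: (w1,w3), (w2,w3), (w2,w4), (w2,w5), (w4,w1), (w4,w3), (w4,w5), (w5,w3), (w6,w1), (w6,w3), (w6,w4), (w6,w5).

12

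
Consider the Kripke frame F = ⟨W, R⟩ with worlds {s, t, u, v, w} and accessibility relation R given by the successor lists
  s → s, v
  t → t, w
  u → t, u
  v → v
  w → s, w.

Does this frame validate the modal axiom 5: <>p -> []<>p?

The schema 5 characterises exactly the Euclidean frames.
Euclidean: no — s R v and s R s, but not v R s.

No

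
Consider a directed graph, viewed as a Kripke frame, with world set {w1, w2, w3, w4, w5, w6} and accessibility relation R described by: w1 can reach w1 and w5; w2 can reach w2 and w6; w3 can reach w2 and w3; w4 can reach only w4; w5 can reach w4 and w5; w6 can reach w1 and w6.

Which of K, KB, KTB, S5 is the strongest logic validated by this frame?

K

Symmetric (axiom B): no — w1 R w5 but not w5 R w1.
Reflexive (axiom T): yes — every world is R-related to itself.
Euclidean (axiom 5): no — w1 R w5 and w1 R w1, but not w5 R w1.
So F validates K; KB would additionally require R to be symmetric. The strongest is K.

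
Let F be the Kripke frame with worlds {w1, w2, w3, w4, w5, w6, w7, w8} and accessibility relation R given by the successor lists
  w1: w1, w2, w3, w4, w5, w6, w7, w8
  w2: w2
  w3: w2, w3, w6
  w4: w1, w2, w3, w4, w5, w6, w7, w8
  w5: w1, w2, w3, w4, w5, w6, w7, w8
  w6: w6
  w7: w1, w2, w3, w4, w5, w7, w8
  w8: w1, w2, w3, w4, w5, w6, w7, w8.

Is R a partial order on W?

No

Reflexive: yes — every world is R-related to itself.
Transitive: no — w7 R w1 and w1 R w6, but not w7 R w6.
Antisymmetric: no — w1 R w4 and w4 R w1 with w1 ≠ w4.
So R is not a partial order.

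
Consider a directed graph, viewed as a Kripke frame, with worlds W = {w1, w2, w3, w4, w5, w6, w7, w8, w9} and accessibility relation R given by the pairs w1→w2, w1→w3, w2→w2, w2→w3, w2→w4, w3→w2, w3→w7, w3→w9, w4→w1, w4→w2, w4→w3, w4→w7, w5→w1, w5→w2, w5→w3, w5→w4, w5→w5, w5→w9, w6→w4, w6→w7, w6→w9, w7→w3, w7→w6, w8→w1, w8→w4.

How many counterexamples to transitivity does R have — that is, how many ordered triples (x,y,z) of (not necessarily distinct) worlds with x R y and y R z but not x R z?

Enumerating: (w1,w2,w4), (w1,w3,w7), (w1,w3,w9), (w2,w3,w7), (w2,w3,w9), (w2,w4,w1), (w2,w4,w7), (w3,w2,w3), (w3,w2,w4), (w3,w7,w3), (w3,w7,w6), (w4,w2,w4), … and 20 more.
Total: 32.

32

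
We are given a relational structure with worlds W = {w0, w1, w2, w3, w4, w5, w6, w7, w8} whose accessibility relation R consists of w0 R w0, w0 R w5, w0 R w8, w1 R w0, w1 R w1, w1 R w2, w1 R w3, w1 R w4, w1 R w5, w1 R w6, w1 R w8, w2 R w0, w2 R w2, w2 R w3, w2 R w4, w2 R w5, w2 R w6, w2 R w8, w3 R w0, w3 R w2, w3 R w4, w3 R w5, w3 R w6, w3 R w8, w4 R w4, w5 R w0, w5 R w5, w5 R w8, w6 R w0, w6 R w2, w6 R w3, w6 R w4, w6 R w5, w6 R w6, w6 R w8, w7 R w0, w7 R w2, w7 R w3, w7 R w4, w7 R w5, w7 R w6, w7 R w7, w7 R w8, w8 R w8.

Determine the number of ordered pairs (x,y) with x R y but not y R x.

Enumerating: (w0,w8), (w1,w0), (w1,w2), (w1,w3), (w1,w4), (w1,w5), (w1,w6), (w1,w8), (w2,w0), (w2,w4), (w2,w5), (w2,w8), … and 16 more.
Total: 28.

28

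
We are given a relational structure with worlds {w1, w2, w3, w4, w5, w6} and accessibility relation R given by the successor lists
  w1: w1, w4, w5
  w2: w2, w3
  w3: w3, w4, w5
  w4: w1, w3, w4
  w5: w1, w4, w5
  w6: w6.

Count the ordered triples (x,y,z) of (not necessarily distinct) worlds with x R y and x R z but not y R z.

Enumerating: (w1,w4,w5), (w2,w3,w2), (w3,w4,w5), (w3,w5,w3), (w4,w1,w3), (w4,w3,w1), (w5,w4,w5).

7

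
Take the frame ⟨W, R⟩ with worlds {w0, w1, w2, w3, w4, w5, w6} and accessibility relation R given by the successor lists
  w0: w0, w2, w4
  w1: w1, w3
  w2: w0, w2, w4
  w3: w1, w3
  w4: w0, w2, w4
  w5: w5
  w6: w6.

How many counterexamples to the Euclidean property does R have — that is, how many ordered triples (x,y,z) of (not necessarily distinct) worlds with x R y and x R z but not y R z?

0

R is Euclidean; there are no such tuples.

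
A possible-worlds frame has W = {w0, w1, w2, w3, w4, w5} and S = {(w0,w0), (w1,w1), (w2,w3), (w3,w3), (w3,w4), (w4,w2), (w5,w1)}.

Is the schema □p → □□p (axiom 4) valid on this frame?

No

Axiom 4 corresponds to the accessibility relation being transitive.
Transitive: no — w2 S w3 and w3 S w4, but not w2 S w4.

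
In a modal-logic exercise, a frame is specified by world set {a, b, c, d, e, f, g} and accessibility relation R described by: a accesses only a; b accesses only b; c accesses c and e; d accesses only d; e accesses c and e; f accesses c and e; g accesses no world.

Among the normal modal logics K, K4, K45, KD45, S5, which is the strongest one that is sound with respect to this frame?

K45

Transitive (axiom 4): yes — every two-step R-path is closed by a direct edge.
Euclidean (axiom 5): yes — any two successors of a common world are R-related.
Serial (axiom D): no — g has no R-successor.
Reflexive (axiom T): no — f is not related to itself.
So F validates K, K4, K45; KD45 would additionally require R to be serial. The strongest is K45.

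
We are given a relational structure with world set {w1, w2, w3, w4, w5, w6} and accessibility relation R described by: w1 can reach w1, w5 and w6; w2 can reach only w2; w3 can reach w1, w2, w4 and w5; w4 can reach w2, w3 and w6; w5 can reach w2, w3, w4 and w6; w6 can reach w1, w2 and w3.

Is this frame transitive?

Transitive: no — w1 R w5 and w5 R w2, but not w1 R w2.

No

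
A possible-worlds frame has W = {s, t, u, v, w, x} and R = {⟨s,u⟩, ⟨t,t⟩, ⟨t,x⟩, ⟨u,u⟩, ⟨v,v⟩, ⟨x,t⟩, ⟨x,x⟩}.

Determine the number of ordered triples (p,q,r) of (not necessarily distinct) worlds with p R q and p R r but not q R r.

0

R is Euclidean; there are no such tuples.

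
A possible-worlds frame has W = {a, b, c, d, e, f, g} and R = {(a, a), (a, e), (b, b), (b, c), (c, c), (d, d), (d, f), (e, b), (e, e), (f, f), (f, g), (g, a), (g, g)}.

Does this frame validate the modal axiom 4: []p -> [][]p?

No

The schema 4 characterises exactly the transitive frames.
Transitive: no — a R e and e R b, but not a R b.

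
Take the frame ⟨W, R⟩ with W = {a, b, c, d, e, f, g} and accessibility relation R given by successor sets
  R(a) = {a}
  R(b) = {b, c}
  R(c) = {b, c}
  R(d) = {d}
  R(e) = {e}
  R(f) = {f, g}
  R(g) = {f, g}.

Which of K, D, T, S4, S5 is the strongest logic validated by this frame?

S5

Serial (axiom D): yes — every world has a successor (e.g. a R a).
Reflexive (axiom T): yes — every world is R-related to itself.
Transitive (axiom 4): yes — every two-step R-path is closed by a direct edge.
Euclidean (axiom 5): yes — any two successors of a common world are R-related.
So F validates K, D, T, S4, S5. The strongest is S5.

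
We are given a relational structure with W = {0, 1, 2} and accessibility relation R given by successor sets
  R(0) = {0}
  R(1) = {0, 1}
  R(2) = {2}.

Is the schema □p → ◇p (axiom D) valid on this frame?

Yes

The schema D characterises exactly the serial frames.
Serial: yes — every world has a successor (e.g. 0 R 0).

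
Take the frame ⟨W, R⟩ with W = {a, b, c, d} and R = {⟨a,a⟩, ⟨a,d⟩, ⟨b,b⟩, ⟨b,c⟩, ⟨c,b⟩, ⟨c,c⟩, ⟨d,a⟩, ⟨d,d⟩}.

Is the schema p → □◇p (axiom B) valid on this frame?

Yes

Axiom B corresponds to the accessibility relation being symmetric.
Symmetric: yes — every pair in R has its reverse in R.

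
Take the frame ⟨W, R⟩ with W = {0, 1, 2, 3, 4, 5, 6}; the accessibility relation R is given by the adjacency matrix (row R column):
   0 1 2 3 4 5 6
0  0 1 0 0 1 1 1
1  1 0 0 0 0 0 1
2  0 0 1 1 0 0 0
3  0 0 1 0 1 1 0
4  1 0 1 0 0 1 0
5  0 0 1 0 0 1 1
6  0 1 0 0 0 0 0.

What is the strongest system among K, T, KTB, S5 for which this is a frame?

K

Reflexive (axiom T): no — 0 is not related to itself.
Symmetric (axiom B): no — 0 R 5 but not 5 R 0.
Euclidean (axiom 5): no — 0 R 1 and 0 R 4, but not 1 R 4.
So F validates K; T would additionally require R to be reflexive. The strongest is K.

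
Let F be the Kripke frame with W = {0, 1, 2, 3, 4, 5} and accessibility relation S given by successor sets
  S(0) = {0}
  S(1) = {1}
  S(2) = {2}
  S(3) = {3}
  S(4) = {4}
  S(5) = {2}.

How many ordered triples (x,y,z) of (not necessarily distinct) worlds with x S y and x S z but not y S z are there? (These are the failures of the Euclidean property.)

S is Euclidean; there are no such tuples.

0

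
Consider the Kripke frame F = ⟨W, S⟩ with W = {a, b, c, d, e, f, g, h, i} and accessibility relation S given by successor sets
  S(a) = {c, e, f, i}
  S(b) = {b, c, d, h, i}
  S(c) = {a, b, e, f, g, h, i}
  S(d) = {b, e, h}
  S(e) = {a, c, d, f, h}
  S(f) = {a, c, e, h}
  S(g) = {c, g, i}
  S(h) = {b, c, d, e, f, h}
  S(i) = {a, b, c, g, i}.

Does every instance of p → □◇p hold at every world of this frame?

Yes

Axiom B corresponds to the accessibility relation being symmetric.
Symmetric: yes — every pair in S has its reverse in S.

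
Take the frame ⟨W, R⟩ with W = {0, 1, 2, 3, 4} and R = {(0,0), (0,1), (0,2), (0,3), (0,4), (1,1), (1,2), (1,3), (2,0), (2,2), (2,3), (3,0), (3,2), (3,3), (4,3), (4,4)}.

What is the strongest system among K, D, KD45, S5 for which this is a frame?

Serial (axiom D): yes — every world has a successor (e.g. 0 R 0).
Euclidean (axiom 5): no — 0 R 1 and 0 R 4, but not 1 R 4.
Transitive (axiom 4): no — 1 R 2 and 2 R 0, but not 1 R 0.
Reflexive (axiom T): yes — every world is R-related to itself.
So F validates K, D; KD45 would additionally require R to be Euclidean and transitive. The strongest is D.

D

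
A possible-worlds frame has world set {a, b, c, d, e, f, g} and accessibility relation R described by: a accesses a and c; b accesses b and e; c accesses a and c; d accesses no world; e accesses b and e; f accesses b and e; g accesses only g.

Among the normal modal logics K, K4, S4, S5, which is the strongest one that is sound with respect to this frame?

K4

Transitive (axiom 4): yes — every two-step R-path is closed by a direct edge.
Reflexive (axiom T): no — d is not related to itself.
Euclidean (axiom 5): yes — any two successors of a common world are R-related.
So F validates K, K4; S4 would additionally require R to be reflexive. The strongest is K4.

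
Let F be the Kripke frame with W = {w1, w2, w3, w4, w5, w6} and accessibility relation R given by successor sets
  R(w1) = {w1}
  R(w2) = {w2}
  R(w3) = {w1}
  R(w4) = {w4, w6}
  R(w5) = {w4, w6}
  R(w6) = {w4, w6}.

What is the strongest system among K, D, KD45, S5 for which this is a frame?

Serial (axiom D): yes — every world has a successor (e.g. w1 R w1).
Euclidean (axiom 5): yes — any two successors of a common world are R-related.
Transitive (axiom 4): yes — every two-step R-path is closed by a direct edge.
Reflexive (axiom T): no — w3 is not related to itself.
So F validates K, D, KD45; S5 would additionally require R to be reflexive. The strongest is KD45.

KD45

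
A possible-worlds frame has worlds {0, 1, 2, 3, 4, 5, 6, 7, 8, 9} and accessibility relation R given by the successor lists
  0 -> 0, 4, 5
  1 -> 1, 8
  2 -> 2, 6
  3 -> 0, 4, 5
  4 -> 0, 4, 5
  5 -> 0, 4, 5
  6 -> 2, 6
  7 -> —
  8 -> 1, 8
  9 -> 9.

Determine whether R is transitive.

Yes

Transitive: yes — every two-step R-path is closed by a direct edge.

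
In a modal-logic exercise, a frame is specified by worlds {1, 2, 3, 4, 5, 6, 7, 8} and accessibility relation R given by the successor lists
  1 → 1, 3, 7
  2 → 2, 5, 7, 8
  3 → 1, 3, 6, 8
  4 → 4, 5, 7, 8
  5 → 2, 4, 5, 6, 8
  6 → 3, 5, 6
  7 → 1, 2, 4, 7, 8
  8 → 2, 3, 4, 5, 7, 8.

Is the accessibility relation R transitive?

Transitive: no — 1 R 3 and 3 R 6, but not 1 R 6.

No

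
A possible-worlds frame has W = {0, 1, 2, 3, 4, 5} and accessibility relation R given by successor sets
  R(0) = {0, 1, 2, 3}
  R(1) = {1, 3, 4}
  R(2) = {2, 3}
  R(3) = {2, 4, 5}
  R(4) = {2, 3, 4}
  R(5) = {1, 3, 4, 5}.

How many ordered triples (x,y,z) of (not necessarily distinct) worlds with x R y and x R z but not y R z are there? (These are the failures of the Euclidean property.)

Enumerating: (0,1,0), (0,1,2), (0,2,0), (0,2,1), (0,3,0), (0,3,1), (0,3,3), (1,3,1), (1,3,3), (1,4,1), (2,3,3), (3,2,4), … and 10 more.
Total: 22.

22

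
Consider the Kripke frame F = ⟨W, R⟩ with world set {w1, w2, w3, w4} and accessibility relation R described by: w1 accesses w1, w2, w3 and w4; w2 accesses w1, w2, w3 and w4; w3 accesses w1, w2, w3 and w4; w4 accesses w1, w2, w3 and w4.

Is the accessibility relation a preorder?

Yes

Reflexive: yes — every world is R-related to itself.
Transitive: yes — every two-step R-path is closed by a direct edge.
So R is a preorder.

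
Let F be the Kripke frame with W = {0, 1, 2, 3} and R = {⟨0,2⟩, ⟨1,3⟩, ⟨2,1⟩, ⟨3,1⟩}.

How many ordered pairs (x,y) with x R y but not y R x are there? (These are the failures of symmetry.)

Enumerating: (0,2), (2,1).

2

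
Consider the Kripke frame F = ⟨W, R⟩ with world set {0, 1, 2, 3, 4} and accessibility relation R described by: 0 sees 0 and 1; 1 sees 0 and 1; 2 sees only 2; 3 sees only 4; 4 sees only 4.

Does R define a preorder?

No

Reflexive: no — 3 is not related to itself.
Transitive: yes — every two-step R-path is closed by a direct edge.
So R is not a preorder.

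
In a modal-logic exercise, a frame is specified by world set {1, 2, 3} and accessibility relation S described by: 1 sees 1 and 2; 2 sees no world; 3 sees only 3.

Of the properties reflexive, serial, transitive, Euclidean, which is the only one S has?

transitive

Reflexive: no — 2 is not related to itself.
Serial: no — 2 has no S-successor.
Transitive: yes — every two-step S-path is closed by a direct edge.
Euclidean: no — 1 S 2 and 1 S 1, but not 2 S 1.
Only transitive holds.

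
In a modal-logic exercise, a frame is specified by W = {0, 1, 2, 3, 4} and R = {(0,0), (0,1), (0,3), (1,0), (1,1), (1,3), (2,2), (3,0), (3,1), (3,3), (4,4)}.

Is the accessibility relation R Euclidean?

Yes

Euclidean: yes — any two successors of a common world are R-related.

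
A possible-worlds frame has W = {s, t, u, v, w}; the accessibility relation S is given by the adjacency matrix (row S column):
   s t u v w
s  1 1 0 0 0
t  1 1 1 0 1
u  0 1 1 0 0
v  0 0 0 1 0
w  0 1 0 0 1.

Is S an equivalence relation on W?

Reflexive: yes — every world is S-related to itself.
Symmetric: yes — every pair in S has its reverse in S.
Transitive: no — s S t and t S u, but not s S u.
So S is not an equivalence relation.

No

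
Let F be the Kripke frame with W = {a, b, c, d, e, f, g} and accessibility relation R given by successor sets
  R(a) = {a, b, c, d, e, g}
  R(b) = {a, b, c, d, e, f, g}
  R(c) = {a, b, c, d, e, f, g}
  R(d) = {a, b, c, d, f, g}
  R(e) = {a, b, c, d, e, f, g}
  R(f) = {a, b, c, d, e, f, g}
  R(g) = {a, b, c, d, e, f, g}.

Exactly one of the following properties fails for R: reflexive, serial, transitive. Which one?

Reflexive: yes — every world is R-related to itself.
Serial: yes — every world has a successor (e.g. a R a).
Transitive: no — a R b and b R f, but not a R f.
Only transitive fails.

transitive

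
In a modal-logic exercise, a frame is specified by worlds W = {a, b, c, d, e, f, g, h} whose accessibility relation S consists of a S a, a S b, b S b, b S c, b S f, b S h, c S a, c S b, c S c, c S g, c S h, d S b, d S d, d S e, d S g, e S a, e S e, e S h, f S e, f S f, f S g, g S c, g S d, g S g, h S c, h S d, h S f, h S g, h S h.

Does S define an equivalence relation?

No

Reflexive: yes — every world is S-related to itself.
Symmetric: no — a S b but not b S a.
Transitive: no — a S b and b S c, but not a S c.
So S is not an equivalence relation.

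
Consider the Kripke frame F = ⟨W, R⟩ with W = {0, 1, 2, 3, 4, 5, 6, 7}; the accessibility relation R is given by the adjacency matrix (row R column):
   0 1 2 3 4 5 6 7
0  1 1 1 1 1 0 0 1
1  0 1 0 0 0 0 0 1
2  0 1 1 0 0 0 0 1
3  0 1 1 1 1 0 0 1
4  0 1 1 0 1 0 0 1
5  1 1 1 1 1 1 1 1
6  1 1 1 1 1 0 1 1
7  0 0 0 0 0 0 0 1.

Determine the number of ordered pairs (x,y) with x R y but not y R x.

28

Enumerating: (0,1), (0,2), (0,3), (0,4), (0,7), (1,7), (2,1), (2,7), (3,1), (3,2), (3,4), (3,7), … and 16 more.
Total: 28.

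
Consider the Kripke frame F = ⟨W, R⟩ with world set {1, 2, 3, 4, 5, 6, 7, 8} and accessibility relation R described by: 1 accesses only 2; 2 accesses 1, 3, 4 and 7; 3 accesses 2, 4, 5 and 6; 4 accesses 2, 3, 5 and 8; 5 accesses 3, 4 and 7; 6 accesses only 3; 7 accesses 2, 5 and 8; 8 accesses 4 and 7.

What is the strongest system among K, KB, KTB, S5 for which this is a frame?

Symmetric (axiom B): yes — every pair in R has its reverse in R.
Reflexive (axiom T): no — 1 is not related to itself.
Euclidean (axiom 5): no — 2 R 1 and 2 R 3, but not 1 R 3.
So F validates K, KB; KTB would additionally require R to be reflexive. The strongest is KB.

KB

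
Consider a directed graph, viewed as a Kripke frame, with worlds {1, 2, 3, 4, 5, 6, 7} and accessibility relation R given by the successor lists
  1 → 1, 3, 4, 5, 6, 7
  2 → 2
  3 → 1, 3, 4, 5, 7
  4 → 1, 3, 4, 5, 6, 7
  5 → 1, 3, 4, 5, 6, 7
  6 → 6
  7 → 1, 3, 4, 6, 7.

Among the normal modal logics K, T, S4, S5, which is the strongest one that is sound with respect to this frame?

Reflexive (axiom T): yes — every world is R-related to itself.
Transitive (axiom 4): no — 3 R 1 and 1 R 6, but not 3 R 6.
Euclidean (axiom 5): no — 1 R 3 and 1 R 6, but not 3 R 6.
So F validates K, T; S4 would additionally require R to be transitive. The strongest is T.

T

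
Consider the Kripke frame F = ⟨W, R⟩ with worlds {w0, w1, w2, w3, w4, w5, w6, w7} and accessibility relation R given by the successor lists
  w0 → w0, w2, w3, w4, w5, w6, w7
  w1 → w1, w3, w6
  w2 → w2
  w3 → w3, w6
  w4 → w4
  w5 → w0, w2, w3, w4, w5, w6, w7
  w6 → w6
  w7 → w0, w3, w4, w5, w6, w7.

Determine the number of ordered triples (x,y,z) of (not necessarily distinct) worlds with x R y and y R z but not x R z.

2

Enumerating: (w7,w0,w2), (w7,w5,w2).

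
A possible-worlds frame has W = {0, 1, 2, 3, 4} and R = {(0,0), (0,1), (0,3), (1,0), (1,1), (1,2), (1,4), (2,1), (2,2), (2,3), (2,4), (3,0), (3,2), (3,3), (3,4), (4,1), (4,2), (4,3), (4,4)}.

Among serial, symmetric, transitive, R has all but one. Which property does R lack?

Serial: yes — every world has a successor (e.g. 0 R 0).
Symmetric: yes — every pair in R has its reverse in R.
Transitive: no — 0 R 1 and 1 R 2, but not 0 R 2.
Only transitive fails.

transitive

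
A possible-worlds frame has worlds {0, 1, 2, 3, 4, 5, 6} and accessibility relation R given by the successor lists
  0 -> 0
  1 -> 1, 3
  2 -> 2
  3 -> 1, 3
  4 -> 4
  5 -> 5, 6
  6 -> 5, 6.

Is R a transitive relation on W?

Transitive: yes — every two-step R-path is closed by a direct edge.

Yes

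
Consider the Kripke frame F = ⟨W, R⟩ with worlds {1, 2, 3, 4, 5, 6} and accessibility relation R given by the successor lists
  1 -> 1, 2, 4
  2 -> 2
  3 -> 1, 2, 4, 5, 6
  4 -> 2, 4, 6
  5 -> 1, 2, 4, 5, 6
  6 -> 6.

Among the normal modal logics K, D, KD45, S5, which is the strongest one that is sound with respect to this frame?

Serial (axiom D): yes — every world has a successor (e.g. 1 R 1).
Euclidean (axiom 5): no — 1 R 2 and 1 R 4, but not 2 R 4.
Transitive (axiom 4): no — 1 R 4 and 4 R 6, but not 1 R 6.
Reflexive (axiom T): no — 3 is not related to itself.
So F validates K, D; KD45 would additionally require R to be Euclidean and transitive. The strongest is D.

D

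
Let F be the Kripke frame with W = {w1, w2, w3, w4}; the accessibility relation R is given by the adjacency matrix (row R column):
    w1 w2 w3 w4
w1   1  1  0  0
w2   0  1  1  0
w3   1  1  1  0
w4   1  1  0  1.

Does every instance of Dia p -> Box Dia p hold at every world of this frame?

No

By correspondence theory, 5 is valid on a frame iff R is Euclidean.
Euclidean: no — w3 R w2 and w3 R w1, but not w2 R w1.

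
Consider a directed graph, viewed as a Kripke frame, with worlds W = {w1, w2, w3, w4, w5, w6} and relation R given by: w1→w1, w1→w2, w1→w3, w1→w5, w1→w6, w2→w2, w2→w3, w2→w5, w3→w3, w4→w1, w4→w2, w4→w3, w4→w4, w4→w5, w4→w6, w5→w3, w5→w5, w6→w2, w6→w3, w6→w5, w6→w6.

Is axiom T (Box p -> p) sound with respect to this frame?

By correspondence theory, T is valid on a frame iff R is reflexive.
Reflexive: yes — every world is R-related to itself.

Yes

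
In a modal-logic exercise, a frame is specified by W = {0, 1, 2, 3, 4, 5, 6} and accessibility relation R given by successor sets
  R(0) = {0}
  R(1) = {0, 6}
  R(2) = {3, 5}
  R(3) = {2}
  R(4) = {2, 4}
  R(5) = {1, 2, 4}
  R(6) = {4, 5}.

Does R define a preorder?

Reflexive: no — 1 is not related to itself.
Transitive: no — 1 R 6 and 6 R 4, but not 1 R 4.
So R is not a preorder.

No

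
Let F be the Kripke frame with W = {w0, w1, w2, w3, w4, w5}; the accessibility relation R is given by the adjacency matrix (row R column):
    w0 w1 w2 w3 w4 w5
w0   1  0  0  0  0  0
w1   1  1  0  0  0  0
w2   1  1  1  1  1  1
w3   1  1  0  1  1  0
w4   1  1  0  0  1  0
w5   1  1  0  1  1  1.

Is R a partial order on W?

Yes

Reflexive: yes — every world is R-related to itself.
Transitive: yes — every two-step R-path is closed by a direct edge.
Antisymmetric: yes — no distinct pair is related both ways.
So R is a partial order.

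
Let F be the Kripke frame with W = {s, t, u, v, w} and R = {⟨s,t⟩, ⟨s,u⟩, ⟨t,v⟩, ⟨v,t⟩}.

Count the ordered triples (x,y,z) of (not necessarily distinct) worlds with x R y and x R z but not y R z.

Enumerating: (s,t,t), (s,t,u), (s,u,t), (s,u,u), (t,v,v), (v,t,t).

6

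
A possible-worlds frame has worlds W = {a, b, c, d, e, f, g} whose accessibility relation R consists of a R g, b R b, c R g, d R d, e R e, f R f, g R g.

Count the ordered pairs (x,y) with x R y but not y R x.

2

Enumerating: (a,g), (c,g).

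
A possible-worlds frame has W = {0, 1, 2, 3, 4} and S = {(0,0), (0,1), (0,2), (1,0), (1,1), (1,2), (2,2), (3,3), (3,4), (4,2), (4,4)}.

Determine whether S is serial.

Yes

Serial: yes — every world has a successor (e.g. 0 S 0).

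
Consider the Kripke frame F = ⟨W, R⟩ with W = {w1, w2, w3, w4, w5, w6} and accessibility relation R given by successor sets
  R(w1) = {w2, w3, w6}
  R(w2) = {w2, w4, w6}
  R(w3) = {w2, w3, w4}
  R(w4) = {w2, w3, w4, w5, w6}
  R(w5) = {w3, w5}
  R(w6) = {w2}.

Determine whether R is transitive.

No

Transitive: no — w1 R w2 and w2 R w4, but not w1 R w4.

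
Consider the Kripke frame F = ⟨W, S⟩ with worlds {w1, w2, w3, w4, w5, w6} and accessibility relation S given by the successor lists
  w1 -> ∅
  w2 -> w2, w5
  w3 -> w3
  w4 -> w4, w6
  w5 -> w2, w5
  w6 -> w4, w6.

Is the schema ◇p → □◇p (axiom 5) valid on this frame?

Yes

By correspondence theory, 5 is valid on a frame iff S is Euclidean.
Euclidean: yes — any two successors of a common world are S-related.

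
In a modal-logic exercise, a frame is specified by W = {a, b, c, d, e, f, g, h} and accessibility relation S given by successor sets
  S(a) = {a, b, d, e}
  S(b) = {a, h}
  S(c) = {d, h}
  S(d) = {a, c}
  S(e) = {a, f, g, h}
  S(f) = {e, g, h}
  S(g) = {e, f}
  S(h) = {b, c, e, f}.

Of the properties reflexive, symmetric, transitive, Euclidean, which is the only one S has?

Reflexive: no — b is not related to itself.
Symmetric: yes — every pair in S has its reverse in S.
Transitive: no — a S b and b S h, but not a S h.
Euclidean: no — a S b and a S d, but not b S d.
Only symmetric holds.

symmetric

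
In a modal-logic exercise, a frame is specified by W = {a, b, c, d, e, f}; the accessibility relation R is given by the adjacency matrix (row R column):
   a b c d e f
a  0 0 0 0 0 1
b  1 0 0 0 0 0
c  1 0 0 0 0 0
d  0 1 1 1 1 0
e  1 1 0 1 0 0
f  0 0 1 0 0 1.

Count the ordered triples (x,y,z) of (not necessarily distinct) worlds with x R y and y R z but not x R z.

10

Enumerating: (a,f,c), (b,a,f), (c,a,f), (d,b,a), (d,c,a), (d,e,a), (e,a,f), (e,d,c), (e,d,e), (f,c,a).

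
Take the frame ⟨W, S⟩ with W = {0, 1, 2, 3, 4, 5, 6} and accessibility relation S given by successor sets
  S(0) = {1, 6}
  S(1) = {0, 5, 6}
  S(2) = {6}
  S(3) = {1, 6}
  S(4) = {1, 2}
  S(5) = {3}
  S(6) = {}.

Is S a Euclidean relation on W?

Euclidean: no — 0 S 6 and 0 S 1, but not 6 S 1.

No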